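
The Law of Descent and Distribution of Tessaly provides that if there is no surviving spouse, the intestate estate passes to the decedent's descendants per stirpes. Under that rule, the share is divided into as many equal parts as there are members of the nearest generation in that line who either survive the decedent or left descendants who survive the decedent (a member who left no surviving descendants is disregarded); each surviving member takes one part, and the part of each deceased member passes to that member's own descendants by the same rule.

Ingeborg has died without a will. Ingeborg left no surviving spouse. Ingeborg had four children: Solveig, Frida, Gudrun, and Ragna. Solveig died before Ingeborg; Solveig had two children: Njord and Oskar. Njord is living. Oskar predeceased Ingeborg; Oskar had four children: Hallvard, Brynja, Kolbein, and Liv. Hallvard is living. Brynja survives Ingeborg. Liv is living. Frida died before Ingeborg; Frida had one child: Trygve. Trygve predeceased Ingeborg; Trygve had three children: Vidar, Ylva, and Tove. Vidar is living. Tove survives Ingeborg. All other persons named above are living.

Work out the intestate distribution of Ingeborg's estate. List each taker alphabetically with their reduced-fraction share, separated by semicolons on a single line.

Brynja 1/32; Gudrun 1/4; Hallvard 1/32; Kolbein 1/32; Liv 1/32; Njord 1/8; Ragna 1/4; Tove 1/12; Vidar 1/12; Ylva 1/12

There is no surviving spouse, so the entire estate passes to Ingeborg's descendants per stirpes.
The estate is divided into 4 equal shares of 1/4 among Solveig, Frida, Gudrun, Ragna.
Solveig predeceased; the 1/4 allotted to Solveig's branch passes to Solveig's issue by representation.
The 1/4 is divided into 2 equal shares of 1/8 among Njord, Oskar.
Njord is living and takes 1/8.
Oskar predeceased; the 1/8 allotted to Oskar's branch passes to Oskar's issue by representation.
The 1/8 is divided into 4 equal shares of 1/32 among Hallvard, Brynja, Kolbein, Liv.
Hallvard is living and takes 1/32.
Brynja is living and takes 1/32.
Kolbein is living and takes 1/32.
Liv is living and takes 1/32.
Frida predeceased; the 1/4 allotted to Frida's branch passes to Frida's issue by representation.
Trygve's line is the sole branch at this level, so the full 1/4 passes to Trygve's issue by representation.
The 1/4 is divided into 3 equal shares of 1/12 among Vidar, Ylva, Tove.
Vidar is living and takes 1/12.
Ylva is living and takes 1/12.
Tove is living and takes 1/12.
Gudrun is living and takes 1/4.
Ragna is living and takes 1/4.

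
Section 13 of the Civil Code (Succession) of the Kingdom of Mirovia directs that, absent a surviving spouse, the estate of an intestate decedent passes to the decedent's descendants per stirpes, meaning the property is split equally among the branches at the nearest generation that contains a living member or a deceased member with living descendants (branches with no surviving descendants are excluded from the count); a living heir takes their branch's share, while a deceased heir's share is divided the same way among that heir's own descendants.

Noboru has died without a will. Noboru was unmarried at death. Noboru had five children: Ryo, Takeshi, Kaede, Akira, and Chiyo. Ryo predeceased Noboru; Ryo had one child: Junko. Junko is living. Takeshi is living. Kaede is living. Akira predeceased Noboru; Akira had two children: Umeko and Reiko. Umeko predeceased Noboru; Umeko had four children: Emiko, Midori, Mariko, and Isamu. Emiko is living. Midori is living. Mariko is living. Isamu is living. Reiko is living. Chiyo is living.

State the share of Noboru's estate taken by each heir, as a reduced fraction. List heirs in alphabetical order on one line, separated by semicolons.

Chiyo 1/5; Emiko 1/40; Isamu 1/40; Junko 1/5; Kaede 1/5; Mariko 1/40; Midori 1/40; Reiko 1/10; Takeshi 1/5

There is no surviving spouse, so the entire estate passes to Noboru's descendants per stirpes.
The estate is divided into 5 equal shares of 1/5 among Ryo, Takeshi, Kaede, Akira, Chiyo.
Ryo predeceased; the 1/5 allotted to Ryo's branch passes to Ryo's issue by representation.
Junko is the sole taker at this level and receives the full 1/5.
Takeshi is living and takes 1/5.
Kaede is living and takes 1/5.
Akira predeceased; the 1/5 allotted to Akira's branch passes to Akira's issue by representation.
The 1/5 is divided into 2 equal shares of 1/10 among Umeko, Reiko.
Umeko predeceased; the 1/10 allotted to Umeko's branch passes to Umeko's issue by representation.
The 1/10 is divided into 4 equal shares of 1/40 among Emiko, Midori, Mariko, Isamu.
Emiko is living and takes 1/40.
Midori is living and takes 1/40.
Mariko is living and takes 1/40.
Isamu is living and takes 1/40.
Reiko is living and takes 1/10.
Chiyo is living and takes 1/5.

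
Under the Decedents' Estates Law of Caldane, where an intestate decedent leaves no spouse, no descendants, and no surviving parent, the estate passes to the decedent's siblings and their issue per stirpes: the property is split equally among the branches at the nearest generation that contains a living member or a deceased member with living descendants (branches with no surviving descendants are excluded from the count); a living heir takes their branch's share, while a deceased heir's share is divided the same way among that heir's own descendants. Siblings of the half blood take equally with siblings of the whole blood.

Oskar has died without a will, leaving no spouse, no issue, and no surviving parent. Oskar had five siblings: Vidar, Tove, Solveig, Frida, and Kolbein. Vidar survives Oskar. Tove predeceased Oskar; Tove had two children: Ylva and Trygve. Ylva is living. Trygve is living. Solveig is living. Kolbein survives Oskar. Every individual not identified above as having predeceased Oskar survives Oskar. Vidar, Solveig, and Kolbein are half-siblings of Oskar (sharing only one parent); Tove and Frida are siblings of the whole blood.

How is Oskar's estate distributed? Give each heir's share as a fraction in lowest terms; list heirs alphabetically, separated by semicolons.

No spouse, descendants, or parent survives, so the estate passes to Oskar's siblings per stirpes.
Half-blood and whole-blood siblings take equally under the stated rule.
The estate is divided into 5 equal shares of 1/5 among Vidar, Tove, Solveig, Frida, Kolbein.
Vidar is living and takes 1/5.
Tove predeceased; the 1/5 allotted to Tove's branch passes to Tove's issue by representation.
The 1/5 is divided into 2 equal shares of 1/10 among Ylva, Trygve.
Ylva is living and takes 1/10.
Trygve is living and takes 1/10.
Solveig is living and takes 1/5.
Frida is living and takes 1/5.
Kolbein is living and takes 1/5.

Frida 1/5; Kolbein 1/5; Solveig 1/5; Trygve 1/10; Vidar 1/5; Ylva 1/10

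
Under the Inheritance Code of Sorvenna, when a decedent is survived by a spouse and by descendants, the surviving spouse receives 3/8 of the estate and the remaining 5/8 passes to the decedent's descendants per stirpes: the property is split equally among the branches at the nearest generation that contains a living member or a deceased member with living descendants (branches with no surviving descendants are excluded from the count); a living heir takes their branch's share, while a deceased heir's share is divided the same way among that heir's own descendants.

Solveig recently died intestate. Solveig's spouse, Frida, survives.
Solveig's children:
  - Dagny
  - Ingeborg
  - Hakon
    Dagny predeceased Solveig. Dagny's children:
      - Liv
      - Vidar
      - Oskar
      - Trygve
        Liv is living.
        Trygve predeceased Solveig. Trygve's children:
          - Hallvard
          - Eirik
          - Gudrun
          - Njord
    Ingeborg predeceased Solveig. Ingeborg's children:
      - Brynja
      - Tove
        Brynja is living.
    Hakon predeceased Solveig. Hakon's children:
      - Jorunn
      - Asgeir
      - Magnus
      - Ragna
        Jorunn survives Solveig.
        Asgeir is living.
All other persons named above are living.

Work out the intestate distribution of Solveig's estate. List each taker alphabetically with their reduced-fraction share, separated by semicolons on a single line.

Frida, as surviving spouse, takes 3/8.
The remaining 5/8 passes to Solveig's descendants per stirpes.
The 5/8 is divided into 3 equal shares of 5/24 among Dagny, Ingeborg, Hakon.
Dagny predeceased; the 5/24 allotted to Dagny's branch passes to Dagny's issue by representation.
The 5/24 is divided into 4 equal shares of 5/96 among Liv, Vidar, Oskar, Trygve.
Liv is living and takes 5/96.
Vidar is living and takes 5/96.
Oskar is living and takes 5/96.
Trygve predeceased; the 5/96 allotted to Trygve's branch passes to Trygve's issue by representation.
The 5/96 is divided into 4 equal shares of 5/384 among Hallvard, Eirik, Gudrun, Njord.
Hallvard is living and takes 5/384.
Eirik is living and takes 5/384.
Gudrun is living and takes 5/384.
Njord is living and takes 5/384.
Ingeborg predeceased; the 5/24 allotted to Ingeborg's branch passes to Ingeborg's issue by representation.
The 5/24 is divided into 2 equal shares of 5/48 among Brynja, Tove.
Brynja is living and takes 5/48.
Tove is living and takes 5/48.
Hakon predeceased; the 5/24 allotted to Hakon's branch passes to Hakon's issue by representation.
The 5/24 is divided into 4 equal shares of 5/96 among Jorunn, Asgeir, Magnus, Ragna.
Jorunn is living and takes 5/96.
Asgeir is living and takes 5/96.
Magnus is living and takes 5/96.
Ragna is living and takes 5/96.

Asgeir 5/96; Brynja 5/48; Eirik 5/384; Frida 3/8; Gudrun 5/384; Hallvard 5/384; Jorunn 5/96; Liv 5/96; Magnus 5/96; Njord 5/384; Oskar 5/96; Ragna 5/96; Tove 5/48; Vidar 5/96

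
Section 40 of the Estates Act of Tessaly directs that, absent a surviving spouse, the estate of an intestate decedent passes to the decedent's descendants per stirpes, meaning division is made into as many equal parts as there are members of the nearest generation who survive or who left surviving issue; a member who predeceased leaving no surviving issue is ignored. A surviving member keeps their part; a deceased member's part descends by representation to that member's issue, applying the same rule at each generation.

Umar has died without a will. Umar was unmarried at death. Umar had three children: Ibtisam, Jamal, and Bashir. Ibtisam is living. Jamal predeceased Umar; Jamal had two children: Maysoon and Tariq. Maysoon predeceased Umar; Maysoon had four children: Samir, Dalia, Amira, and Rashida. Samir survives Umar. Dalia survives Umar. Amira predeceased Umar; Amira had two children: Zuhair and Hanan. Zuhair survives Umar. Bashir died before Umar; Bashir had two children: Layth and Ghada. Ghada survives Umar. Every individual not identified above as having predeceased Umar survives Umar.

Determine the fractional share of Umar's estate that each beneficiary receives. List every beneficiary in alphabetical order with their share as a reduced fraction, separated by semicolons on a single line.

Dalia 1/24; Ghada 1/6; Hanan 1/48; Ibtisam 1/3; Layth 1/6; Rashida 1/24; Samir 1/24; Tariq 1/6; Zuhair 1/48

There is no surviving spouse, so the entire estate passes to Umar's descendants per stirpes.
The estate is divided into 3 equal shares of 1/3 among Ibtisam, Jamal, Bashir.
Ibtisam is living and takes 1/3.
Jamal predeceased; the 1/3 allotted to Jamal's branch passes to Jamal's issue by representation.
The 1/3 is divided into 2 equal shares of 1/6 among Maysoon, Tariq.
Maysoon predeceased; the 1/6 allotted to Maysoon's branch passes to Maysoon's issue by representation.
The 1/6 is divided into 4 equal shares of 1/24 among Samir, Dalia, Amira, Rashida.
Samir is living and takes 1/24.
Dalia is living and takes 1/24.
Amira predeceased; the 1/24 allotted to Amira's branch passes to Amira's issue by representation.
The 1/24 is divided into 2 equal shares of 1/48 among Zuhair, Hanan.
Zuhair is living and takes 1/48.
Hanan is living and takes 1/48.
Rashida is living and takes 1/24.
Tariq is living and takes 1/6.
Bashir predeceased; the 1/3 allotted to Bashir's branch passes to Bashir's issue by representation.
The 1/3 is divided into 2 equal shares of 1/6 among Layth, Ghada.
Layth is living and takes 1/6.
Ghada is living and takes 1/6.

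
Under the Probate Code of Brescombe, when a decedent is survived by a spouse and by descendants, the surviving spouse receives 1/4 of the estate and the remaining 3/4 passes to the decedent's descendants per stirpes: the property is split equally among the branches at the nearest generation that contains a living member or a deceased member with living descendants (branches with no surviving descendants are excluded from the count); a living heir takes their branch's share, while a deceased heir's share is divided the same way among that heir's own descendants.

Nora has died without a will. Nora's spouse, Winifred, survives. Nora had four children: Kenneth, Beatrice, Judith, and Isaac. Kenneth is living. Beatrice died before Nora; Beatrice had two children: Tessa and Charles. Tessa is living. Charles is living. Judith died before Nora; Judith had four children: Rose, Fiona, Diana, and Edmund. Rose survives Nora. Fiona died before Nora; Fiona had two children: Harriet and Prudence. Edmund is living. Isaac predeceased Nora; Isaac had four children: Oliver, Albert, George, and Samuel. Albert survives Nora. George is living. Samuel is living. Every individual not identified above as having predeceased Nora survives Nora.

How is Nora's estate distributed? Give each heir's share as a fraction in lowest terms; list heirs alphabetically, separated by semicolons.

Winifred, as surviving spouse, takes 1/4.
The remaining 3/4 passes to Nora's descendants per stirpes.
The 3/4 is divided into 4 equal shares of 3/16 among Kenneth, Beatrice, Judith, Isaac.
Kenneth is living and takes 3/16.
Beatrice predeceased; the 3/16 allotted to Beatrice's branch passes to Beatrice's issue by representation.
The 3/16 is divided into 2 equal shares of 3/32 among Tessa, Charles.
Tessa is living and takes 3/32.
Charles is living and takes 3/32.
Judith predeceased; the 3/16 allotted to Judith's branch passes to Judith's issue by representation.
The 3/16 is divided into 4 equal shares of 3/64 among Rose, Fiona, Diana, Edmund.
Rose is living and takes 3/64.
Fiona predeceased; the 3/64 allotted to Fiona's branch passes to Fiona's issue by representation.
The 3/64 is divided into 2 equal shares of 3/128 among Harriet, Prudence.
Harriet is living and takes 3/128.
Prudence is living and takes 3/128.
Diana is living and takes 3/64.
Edmund is living and takes 3/64.
Isaac predeceased; the 3/16 allotted to Isaac's branch passes to Isaac's issue by representation.
The 3/16 is divided into 4 equal shares of 3/64 among Oliver, Albert, George, Samuel.
Oliver is living and takes 3/64.
Albert is living and takes 3/64.
George is living and takes 3/64.
Samuel is living and takes 3/64.

Albert 3/64; Charles 3/32; Diana 3/64; Edmund 3/64; George 3/64; Harriet 3/128; Kenneth 3/16; Oliver 3/64; Prudence 3/128; Rose 3/64; Samuel 3/64; Tessa 3/32; Winifred 1/4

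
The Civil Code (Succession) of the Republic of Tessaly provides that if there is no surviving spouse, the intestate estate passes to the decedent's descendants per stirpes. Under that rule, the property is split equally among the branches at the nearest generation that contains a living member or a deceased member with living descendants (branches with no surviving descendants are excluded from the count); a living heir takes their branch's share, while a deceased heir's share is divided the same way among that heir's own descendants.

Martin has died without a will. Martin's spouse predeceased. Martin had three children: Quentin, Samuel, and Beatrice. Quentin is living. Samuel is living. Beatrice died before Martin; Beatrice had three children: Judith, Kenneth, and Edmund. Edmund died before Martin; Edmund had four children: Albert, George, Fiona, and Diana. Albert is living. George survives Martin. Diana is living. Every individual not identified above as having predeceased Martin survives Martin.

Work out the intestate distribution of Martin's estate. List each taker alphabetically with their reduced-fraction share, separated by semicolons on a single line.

There is no surviving spouse, so the entire estate passes to Martin's descendants per stirpes.
The estate is divided into 3 equal shares of 1/3 among Quentin, Samuel, Beatrice.
Quentin is living and takes 1/3.
Samuel is living and takes 1/3.
Beatrice predeceased; the 1/3 allotted to Beatrice's branch passes to Beatrice's issue by representation.
The 1/3 is divided into 3 equal shares of 1/9 among Judith, Kenneth, Edmund.
Judith is living and takes 1/9.
Kenneth is living and takes 1/9.
Edmund predeceased; the 1/9 allotted to Edmund's branch passes to Edmund's issue by representation.
The 1/9 is divided into 4 equal shares of 1/36 among Albert, George, Fiona, Diana.
Albert is living and takes 1/36.
George is living and takes 1/36.
Fiona is living and takes 1/36.
Diana is living and takes 1/36.

Albert 1/36; Diana 1/36; Fiona 1/36; George 1/36; Judith 1/9; Kenneth 1/9; Quentin 1/3; Samuel 1/3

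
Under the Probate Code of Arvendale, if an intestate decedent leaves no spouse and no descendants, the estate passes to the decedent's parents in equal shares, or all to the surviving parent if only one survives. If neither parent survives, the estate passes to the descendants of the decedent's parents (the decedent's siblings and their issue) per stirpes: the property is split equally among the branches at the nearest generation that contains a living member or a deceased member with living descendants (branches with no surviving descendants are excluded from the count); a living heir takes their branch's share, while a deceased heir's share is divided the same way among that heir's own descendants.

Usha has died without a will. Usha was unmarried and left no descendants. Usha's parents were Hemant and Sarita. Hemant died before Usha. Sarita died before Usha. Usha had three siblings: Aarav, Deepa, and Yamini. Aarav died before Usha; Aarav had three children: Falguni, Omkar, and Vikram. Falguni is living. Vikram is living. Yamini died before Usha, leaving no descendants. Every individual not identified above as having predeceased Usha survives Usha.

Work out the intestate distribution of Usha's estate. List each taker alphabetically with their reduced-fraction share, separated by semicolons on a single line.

Deepa 1/2; Falguni 1/6; Omkar 1/6; Vikram 1/6

Neither parent survives and there are no descendants, so the estate passes to Usha's siblings and their issue per stirpes.
Yamini left no surviving issue, so that branch lapses and is disregarded.
The estate is divided into 2 equal shares of 1/2 among Aarav, Deepa.
Aarav predeceased; the 1/2 allotted to Aarav's branch passes to Aarav's issue by representation.
The 1/2 is divided into 3 equal shares of 1/6 among Falguni, Omkar, Vikram.
Falguni is living and takes 1/6.
Omkar is living and takes 1/6.
Vikram is living and takes 1/6.
Deepa is living and takes 1/2.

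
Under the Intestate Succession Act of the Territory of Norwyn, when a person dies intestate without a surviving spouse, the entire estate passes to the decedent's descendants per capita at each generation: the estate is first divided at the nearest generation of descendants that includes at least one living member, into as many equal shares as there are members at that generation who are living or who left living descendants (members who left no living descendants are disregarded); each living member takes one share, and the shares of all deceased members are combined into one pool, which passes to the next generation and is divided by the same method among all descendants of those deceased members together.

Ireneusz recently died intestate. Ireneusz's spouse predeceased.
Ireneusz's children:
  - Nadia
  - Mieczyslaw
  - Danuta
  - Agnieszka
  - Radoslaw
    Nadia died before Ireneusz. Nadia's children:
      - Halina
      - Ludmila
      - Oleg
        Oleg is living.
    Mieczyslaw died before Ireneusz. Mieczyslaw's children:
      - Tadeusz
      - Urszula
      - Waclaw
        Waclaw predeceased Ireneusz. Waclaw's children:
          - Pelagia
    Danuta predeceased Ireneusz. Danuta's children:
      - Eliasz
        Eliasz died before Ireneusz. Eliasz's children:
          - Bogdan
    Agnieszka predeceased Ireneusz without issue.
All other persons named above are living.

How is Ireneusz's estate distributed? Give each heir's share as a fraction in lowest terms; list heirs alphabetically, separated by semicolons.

Bogdan 3/28; Halina 3/28; Ludmila 3/28; Oleg 3/28; Pelagia 3/28; Radoslaw 1/4; Tadeusz 3/28; Urszula 3/28

There is no surviving spouse, so the entire estate passes to Ireneusz's descendants per capita at each generation.
At generation 1 (Nadia, Mieczyslaw, Danuta, Radoslaw) there are 4 shares of (1)/4 = 1/4 each.
Living: Radoslaw — each takes 1/4.
Deceased: Nadia, Mieczyslaw, and Danuta. Their combined 3/4 is pooled and carried to generation 2.
At generation 2 (Halina, Ludmila, Oleg, Tadeusz, Urszula, Waclaw, Eliasz) there are 7 shares of (3/4)/7 = 3/28 each.
Living: Halina, Ludmila, Oleg, Tadeusz, and Urszula — each takes 3/28.
Deceased: Waclaw and Eliasz. Their combined 3/14 is pooled and carried to generation 3.
At generation 3 (Pelagia, Bogdan) there are 2 shares of (3/14)/2 = 3/28 each.
Living: Pelagia and Bogdan — each takes 3/28.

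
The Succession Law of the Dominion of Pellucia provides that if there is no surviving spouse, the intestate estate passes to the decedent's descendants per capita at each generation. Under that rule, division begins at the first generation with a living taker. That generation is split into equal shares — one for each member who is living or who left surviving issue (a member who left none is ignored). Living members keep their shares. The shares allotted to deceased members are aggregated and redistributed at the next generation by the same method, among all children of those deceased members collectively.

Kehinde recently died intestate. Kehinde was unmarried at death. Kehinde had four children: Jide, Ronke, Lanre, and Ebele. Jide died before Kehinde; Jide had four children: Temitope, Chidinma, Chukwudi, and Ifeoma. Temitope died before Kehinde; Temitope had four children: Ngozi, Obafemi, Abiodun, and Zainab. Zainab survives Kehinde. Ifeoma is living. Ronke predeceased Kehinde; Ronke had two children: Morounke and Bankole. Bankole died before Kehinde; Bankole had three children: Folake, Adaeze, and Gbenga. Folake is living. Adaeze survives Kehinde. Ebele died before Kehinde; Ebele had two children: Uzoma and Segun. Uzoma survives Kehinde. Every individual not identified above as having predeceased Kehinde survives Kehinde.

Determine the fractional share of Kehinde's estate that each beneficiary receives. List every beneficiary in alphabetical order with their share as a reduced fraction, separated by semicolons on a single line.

There is no surviving spouse, so the entire estate passes to Kehinde's descendants per capita at each generation.
At generation 1 (Jide, Ronke, Lanre, Ebele) there are 4 shares of (1)/4 = 1/4 each.
Living: Lanre — each takes 1/4.
Deceased: Jide, Ronke, and Ebele. Their combined 3/4 is pooled and carried to generation 2.
At generation 2 (Temitope, Chidinma, Chukwudi, Ifeoma, Morounke, Bankole, Uzoma, Segun) there are 8 shares of (3/4)/8 = 3/32 each.
Living: Chidinma, Chukwudi, Ifeoma, Morounke, Uzoma, and Segun — each takes 3/32.
Deceased: Temitope and Bankole. Their combined 3/16 is pooled and carried to generation 3.
At generation 3 (Ngozi, Obafemi, Abiodun, Zainab, Folake, Adaeze, Gbenga) there are 7 shares of (3/16)/7 = 3/112 each.
Living: Ngozi, Obafemi, Abiodun, Zainab, Folake, Adaeze, and Gbenga — each takes 3/112.

Abiodun 3/112; Adaeze 3/112; Chidinma 3/32; Chukwudi 3/32; Folake 3/112; Gbenga 3/112; Ifeoma 3/32; Lanre 1/4; Morounke 3/32; Ngozi 3/112; Obafemi 3/112; Segun 3/32; Uzoma 3/32; Zainab 3/112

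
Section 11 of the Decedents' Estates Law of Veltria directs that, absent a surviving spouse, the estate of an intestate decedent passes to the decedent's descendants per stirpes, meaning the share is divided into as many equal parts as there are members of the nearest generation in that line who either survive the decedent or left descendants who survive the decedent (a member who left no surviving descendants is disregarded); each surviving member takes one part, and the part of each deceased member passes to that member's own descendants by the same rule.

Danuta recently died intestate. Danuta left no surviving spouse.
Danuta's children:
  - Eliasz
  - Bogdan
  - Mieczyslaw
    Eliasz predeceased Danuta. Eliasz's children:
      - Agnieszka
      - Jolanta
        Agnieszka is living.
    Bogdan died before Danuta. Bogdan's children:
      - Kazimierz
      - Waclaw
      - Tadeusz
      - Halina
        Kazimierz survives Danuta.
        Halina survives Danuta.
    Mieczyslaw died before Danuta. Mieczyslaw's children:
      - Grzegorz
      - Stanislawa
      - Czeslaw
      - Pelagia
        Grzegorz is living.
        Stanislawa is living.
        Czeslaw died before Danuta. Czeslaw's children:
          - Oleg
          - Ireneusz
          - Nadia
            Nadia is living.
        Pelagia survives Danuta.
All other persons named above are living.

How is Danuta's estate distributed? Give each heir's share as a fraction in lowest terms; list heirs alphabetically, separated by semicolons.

There is no surviving spouse, so the entire estate passes to Danuta's descendants per stirpes.
The estate is divided into 3 equal shares of 1/3 among Eliasz, Bogdan, Mieczyslaw.
Eliasz predeceased; the 1/3 allotted to Eliasz's branch passes to Eliasz's issue by representation.
The 1/3 is divided into 2 equal shares of 1/6 among Agnieszka, Jolanta.
Agnieszka is living and takes 1/6.
Jolanta is living and takes 1/6.
Bogdan predeceased; the 1/3 allotted to Bogdan's branch passes to Bogdan's issue by representation.
The 1/3 is divided into 4 equal shares of 1/12 among Kazimierz, Waclaw, Tadeusz, Halina.
Kazimierz is living and takes 1/12.
Waclaw is living and takes 1/12.
Tadeusz is living and takes 1/12.
Halina is living and takes 1/12.
Mieczyslaw predeceased; the 1/3 allotted to Mieczyslaw's branch passes to Mieczyslaw's issue by representation.
The 1/3 is divided into 4 equal shares of 1/12 among Grzegorz, Stanislawa, Czeslaw, Pelagia.
Grzegorz is living and takes 1/12.
Stanislawa is living and takes 1/12.
Czeslaw predeceased; the 1/12 allotted to Czeslaw's branch passes to Czeslaw's issue by representation.
The 1/12 is divided into 3 equal shares of 1/36 among Oleg, Ireneusz, Nadia.
Oleg is living and takes 1/36.
Ireneusz is living and takes 1/36.
Nadia is living and takes 1/36.
Pelagia is living and takes 1/12.

Agnieszka 1/6; Grzegorz 1/12; Halina 1/12; Ireneusz 1/36; Jolanta 1/6; Kazimierz 1/12; Nadia 1/36; Oleg 1/36; Pelagia 1/12; Stanislawa 1/12; Tadeusz 1/12; Waclaw 1/12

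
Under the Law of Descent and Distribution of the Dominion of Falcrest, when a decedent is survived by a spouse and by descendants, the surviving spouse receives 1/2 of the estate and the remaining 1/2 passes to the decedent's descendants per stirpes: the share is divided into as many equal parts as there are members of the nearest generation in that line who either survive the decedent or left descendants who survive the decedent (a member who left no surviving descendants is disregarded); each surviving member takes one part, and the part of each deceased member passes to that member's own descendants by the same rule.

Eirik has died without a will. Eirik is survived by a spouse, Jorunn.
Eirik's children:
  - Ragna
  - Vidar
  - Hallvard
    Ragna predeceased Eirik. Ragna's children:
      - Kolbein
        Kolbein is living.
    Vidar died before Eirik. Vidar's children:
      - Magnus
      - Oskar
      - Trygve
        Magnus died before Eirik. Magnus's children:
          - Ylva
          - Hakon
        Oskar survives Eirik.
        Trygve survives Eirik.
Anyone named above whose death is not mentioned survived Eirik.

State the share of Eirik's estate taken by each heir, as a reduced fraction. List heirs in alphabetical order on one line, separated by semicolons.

Jorunn, as surviving spouse, takes 1/2.
The remaining 1/2 passes to Eirik's descendants per stirpes.
The 1/2 is divided into 3 equal shares of 1/6 among Ragna, Vidar, Hallvard.
Ragna predeceased; the 1/6 allotted to Ragna's branch passes to Ragna's issue by representation.
Kolbein is the sole taker at this level and receives the full 1/6.
Vidar predeceased; the 1/6 allotted to Vidar's branch passes to Vidar's issue by representation.
The 1/6 is divided into 3 equal shares of 1/18 among Magnus, Oskar, Trygve.
Magnus predeceased; the 1/18 allotted to Magnus's branch passes to Magnus's issue by representation.
The 1/18 is divided into 2 equal shares of 1/36 among Ylva, Hakon.
Ylva is living and takes 1/36.
Hakon is living and takes 1/36.
Oskar is living and takes 1/18.
Trygve is living and takes 1/18.
Hallvard is living and takes 1/6.

Hakon 1/36; Hallvard 1/6; Jorunn 1/2; Kolbein 1/6; Oskar 1/18; Trygve 1/18; Ylva 1/36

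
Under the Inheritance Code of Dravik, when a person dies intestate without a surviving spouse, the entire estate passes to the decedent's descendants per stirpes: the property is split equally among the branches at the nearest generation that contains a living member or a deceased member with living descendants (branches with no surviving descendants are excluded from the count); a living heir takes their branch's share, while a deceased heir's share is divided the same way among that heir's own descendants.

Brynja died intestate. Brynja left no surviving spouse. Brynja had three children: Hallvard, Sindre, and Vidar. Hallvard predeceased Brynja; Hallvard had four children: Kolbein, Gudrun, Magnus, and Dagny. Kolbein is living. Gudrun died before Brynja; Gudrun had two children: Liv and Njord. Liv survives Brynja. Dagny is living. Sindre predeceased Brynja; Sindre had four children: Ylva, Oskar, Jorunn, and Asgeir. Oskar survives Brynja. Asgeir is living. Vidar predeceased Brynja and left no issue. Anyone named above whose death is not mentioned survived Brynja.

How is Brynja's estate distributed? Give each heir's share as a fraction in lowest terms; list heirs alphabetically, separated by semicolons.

Asgeir 1/8; Dagny 1/8; Jorunn 1/8; Kolbein 1/8; Liv 1/16; Magnus 1/8; Njord 1/16; Oskar 1/8; Ylva 1/8

There is no surviving spouse, so the entire estate passes to Brynja's descendants per stirpes.
Vidar left no surviving issue, so that branch lapses and is disregarded.
The estate is divided into 2 equal shares of 1/2 among Hallvard, Sindre.
Hallvard predeceased; the 1/2 allotted to Hallvard's branch passes to Hallvard's issue by representation.
The 1/2 is divided into 4 equal shares of 1/8 among Kolbein, Gudrun, Magnus, Dagny.
Kolbein is living and takes 1/8.
Gudrun predeceased; the 1/8 allotted to Gudrun's branch passes to Gudrun's issue by representation.
The 1/8 is divided into 2 equal shares of 1/16 among Liv, Njord.
Liv is living and takes 1/16.
Njord is living and takes 1/16.
Magnus is living and takes 1/8.
Dagny is living and takes 1/8.
Sindre predeceased; the 1/2 allotted to Sindre's branch passes to Sindre's issue by representation.
The 1/2 is divided into 4 equal shares of 1/8 among Ylva, Oskar, Jorunn, Asgeir.
Ylva is living and takes 1/8.
Oskar is living and takes 1/8.
Jorunn is living and takes 1/8.
Asgeir is living and takes 1/8.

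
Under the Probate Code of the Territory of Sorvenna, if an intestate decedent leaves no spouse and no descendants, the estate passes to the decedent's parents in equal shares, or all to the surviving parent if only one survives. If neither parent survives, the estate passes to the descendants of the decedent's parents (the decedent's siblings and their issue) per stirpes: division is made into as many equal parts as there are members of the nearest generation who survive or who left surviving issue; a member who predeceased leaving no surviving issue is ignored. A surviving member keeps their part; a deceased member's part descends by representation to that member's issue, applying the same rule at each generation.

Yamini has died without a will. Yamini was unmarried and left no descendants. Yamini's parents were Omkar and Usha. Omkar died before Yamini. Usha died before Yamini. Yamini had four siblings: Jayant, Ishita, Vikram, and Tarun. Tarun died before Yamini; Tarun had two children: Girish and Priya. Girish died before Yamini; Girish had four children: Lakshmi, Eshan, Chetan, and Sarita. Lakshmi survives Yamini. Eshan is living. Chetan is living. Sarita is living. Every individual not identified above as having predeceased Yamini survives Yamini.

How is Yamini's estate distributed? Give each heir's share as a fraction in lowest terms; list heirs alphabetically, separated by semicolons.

Chetan 1/32; Eshan 1/32; Ishita 1/4; Jayant 1/4; Lakshmi 1/32; Priya 1/8; Sarita 1/32; Vikram 1/4

Neither parent survives and there are no descendants, so the estate passes to Yamini's siblings and their issue per stirpes.
The estate is divided into 4 equal shares of 1/4 among Jayant, Ishita, Vikram, Tarun.
Jayant is living and takes 1/4.
Ishita is living and takes 1/4.
Vikram is living and takes 1/4.
Tarun predeceased; the 1/4 allotted to Tarun's branch passes to Tarun's issue by representation.
The 1/4 is divided into 2 equal shares of 1/8 among Girish, Priya.
Girish predeceased; the 1/8 allotted to Girish's branch passes to Girish's issue by representation.
The 1/8 is divided into 4 equal shares of 1/32 among Lakshmi, Eshan, Chetan, Sarita.
Lakshmi is living and takes 1/32.
Eshan is living and takes 1/32.
Chetan is living and takes 1/32.
Sarita is living and takes 1/32.
Priya is living and takes 1/8.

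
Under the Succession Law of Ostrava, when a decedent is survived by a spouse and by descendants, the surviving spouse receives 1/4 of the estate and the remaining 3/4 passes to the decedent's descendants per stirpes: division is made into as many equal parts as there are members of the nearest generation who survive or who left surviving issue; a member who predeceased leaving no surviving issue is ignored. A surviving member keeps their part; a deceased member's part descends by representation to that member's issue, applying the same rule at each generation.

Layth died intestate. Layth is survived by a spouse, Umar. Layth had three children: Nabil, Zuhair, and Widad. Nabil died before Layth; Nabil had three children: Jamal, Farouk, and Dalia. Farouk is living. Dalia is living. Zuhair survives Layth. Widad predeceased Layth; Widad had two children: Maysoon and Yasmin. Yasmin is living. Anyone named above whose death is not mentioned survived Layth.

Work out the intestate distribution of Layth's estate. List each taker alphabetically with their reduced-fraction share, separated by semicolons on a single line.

Dalia 1/12; Farouk 1/12; Jamal 1/12; Maysoon 1/8; Umar 1/4; Yasmin 1/8; Zuhair 1/4

Umar, as surviving spouse, takes 1/4.
The remaining 3/4 passes to Layth's descendants per stirpes.
The 3/4 is divided into 3 equal shares of 1/4 among Nabil, Zuhair, Widad.
Nabil predeceased; the 1/4 allotted to Nabil's branch passes to Nabil's issue by representation.
The 1/4 is divided into 3 equal shares of 1/12 among Jamal, Farouk, Dalia.
Jamal is living and takes 1/12.
Farouk is living and takes 1/12.
Dalia is living and takes 1/12.
Zuhair is living and takes 1/4.
Widad predeceased; the 1/4 allotted to Widad's branch passes to Widad's issue by representation.
The 1/4 is divided into 2 equal shares of 1/8 among Maysoon, Yasmin.
Maysoon is living and takes 1/8.
Yasmin is living and takes 1/8.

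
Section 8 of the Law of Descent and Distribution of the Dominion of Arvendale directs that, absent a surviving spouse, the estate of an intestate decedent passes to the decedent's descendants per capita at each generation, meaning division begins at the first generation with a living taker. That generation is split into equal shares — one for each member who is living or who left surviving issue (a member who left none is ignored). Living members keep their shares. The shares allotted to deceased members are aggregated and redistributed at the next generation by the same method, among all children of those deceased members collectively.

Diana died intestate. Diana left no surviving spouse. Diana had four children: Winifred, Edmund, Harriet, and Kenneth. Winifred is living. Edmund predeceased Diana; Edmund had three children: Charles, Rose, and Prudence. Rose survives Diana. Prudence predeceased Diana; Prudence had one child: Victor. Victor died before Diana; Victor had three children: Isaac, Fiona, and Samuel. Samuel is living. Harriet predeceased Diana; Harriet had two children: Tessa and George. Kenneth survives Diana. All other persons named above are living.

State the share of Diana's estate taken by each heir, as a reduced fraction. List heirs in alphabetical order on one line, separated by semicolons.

Charles 1/10; Fiona 1/30; George 1/10; Isaac 1/30; Kenneth 1/4; Rose 1/10; Samuel 1/30; Tessa 1/10; Winifred 1/4

There is no surviving spouse, so the entire estate passes to Diana's descendants per capita at each generation.
At generation 1 (Winifred, Edmund, Harriet, Kenneth) there are 4 shares of (1)/4 = 1/4 each.
Living: Winifred and Kenneth — each takes 1/4.
Deceased: Edmund and Harriet. Their combined 1/2 is pooled and carried to generation 2.
At generation 2 (Charles, Rose, Prudence, Tessa, George) there are 5 shares of (1/2)/5 = 1/10 each.
Living: Charles, Rose, Tessa, and George — each takes 1/10.
Deceased: Prudence. That 1/10 share is carried to generation 3.
At generation 3 (Victor) there are 1 shares of (1/10)/1 = 1/10 each.
Deceased: Victor. That 1/10 share is carried to generation 4.
At generation 4 (Isaac, Fiona, Samuel) there are 3 shares of (1/10)/3 = 1/30 each.
Living: Isaac, Fiona, and Samuel — each takes 1/30.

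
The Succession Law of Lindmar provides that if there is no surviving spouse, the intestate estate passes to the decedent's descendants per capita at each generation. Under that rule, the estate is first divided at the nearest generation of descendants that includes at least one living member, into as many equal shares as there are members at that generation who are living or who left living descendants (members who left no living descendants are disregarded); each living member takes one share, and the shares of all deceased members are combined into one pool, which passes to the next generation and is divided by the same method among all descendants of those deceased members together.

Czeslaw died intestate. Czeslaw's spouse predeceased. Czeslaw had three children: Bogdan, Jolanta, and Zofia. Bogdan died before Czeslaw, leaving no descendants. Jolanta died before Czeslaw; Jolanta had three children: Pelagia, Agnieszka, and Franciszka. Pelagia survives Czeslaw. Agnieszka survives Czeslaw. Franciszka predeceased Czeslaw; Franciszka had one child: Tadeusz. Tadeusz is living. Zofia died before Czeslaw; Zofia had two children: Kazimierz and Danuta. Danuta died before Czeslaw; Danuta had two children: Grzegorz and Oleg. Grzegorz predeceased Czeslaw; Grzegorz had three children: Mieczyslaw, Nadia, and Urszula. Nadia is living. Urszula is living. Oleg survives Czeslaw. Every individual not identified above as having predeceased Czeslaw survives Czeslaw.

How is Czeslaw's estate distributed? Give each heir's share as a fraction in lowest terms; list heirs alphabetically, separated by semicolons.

There is no surviving spouse, so the entire estate passes to Czeslaw's descendants per capita at each generation.
No one at generation 1 (Jolanta, Zofia) is living; moving to the next generation.
At generation 2 (Pelagia, Agnieszka, Franciszka, Kazimierz, Danuta) there are 5 shares of (1)/5 = 1/5 each.
Living: Pelagia, Agnieszka, and Kazimierz — each takes 1/5.
Deceased: Franciszka and Danuta. Their combined 2/5 is pooled and carried to generation 3.
At generation 3 (Tadeusz, Grzegorz, Oleg) there are 3 shares of (2/5)/3 = 2/15 each.
Living: Tadeusz and Oleg — each takes 2/15.
Deceased: Grzegorz. That 2/15 share is carried to generation 4.
At generation 4 (Mieczyslaw, Nadia, Urszula) there are 3 shares of (2/15)/3 = 2/45 each.
Living: Mieczyslaw, Nadia, and Urszula — each takes 2/45.

Agnieszka 1/5; Kazimierz 1/5; Mieczyslaw 2/45; Nadia 2/45; Oleg 2/15; Pelagia 1/5; Tadeusz 2/15; Urszula 2/45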